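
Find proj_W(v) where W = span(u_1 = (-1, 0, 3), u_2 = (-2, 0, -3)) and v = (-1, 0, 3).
proj_W(v) = (-1, 0, 3)

Set up U = [u_1 | ... | u_2] ∈ R^(3×2). The projector onto W = col(U) is P = U (U^T U)^(-1) U^T.
Compute U^T U =
  [10, -7]
  [-7, 13],
and U^T v = (10, -7).
Solve U^T U · c = U^T v for the coefficients: c = (1, 0). The projection is proj_W(v) = U c.
Check: (v - proj_W(v)) · u_1 = 0  (should be 0).
Check: (v - proj_W(v)) · u_2 = 0  (should be 0).
Result: proj_W(v) = (-1, 0, 3).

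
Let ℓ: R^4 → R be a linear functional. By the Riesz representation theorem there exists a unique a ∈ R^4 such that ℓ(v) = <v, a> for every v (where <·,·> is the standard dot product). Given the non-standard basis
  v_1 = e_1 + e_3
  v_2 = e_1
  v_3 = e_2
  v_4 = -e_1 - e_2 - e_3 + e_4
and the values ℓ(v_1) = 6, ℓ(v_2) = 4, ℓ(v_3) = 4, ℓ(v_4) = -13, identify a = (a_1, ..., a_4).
a = (4, 4, 2, -3)

Write a = (a_1, ..., a_4) in the standard basis. For each basis vector v_i, ℓ(v_i) = <v_i, a> is a linear equation in the a_j's. Collect the n equations into a matrix system V a = ℓ, where row i of V is v_i (expressed in the standard basis). Since V is invertible (lower-triangular with 1s on the diagonal, up to permutation), solve by back-substitution:
  V =
[[1, 0, 1, 0],
 [1, 0, 0, 0],
 [0, 1, 0, 0],
 [-1, -1, -1, 1]]
  V a = (6, 4, 4, -13)
Solving gives a = (4, 4, 2, -3).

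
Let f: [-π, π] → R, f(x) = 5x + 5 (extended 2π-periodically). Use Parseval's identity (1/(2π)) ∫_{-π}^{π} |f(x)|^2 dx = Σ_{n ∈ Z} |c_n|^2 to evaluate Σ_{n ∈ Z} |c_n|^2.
Σ |c_n|^2 = 25π^2/3 + 25

Expand and integrate term by term over [-π, π]:
  ∫ (5x)^2 dx = 25·(2π^3/3); ∫ 2·5·(5)·x dx = 0 (odd integrand); ∫ 5^2 dx = 25·2π.
So (1/(2π)) ∫_{-π}^{π} (5x + 5)^2 dx = 25π^2/3 + 25 = 25π^2/3 + 25.
Parseval ⇒ Σ |c_n|^2 = 25π^2/3 + 25.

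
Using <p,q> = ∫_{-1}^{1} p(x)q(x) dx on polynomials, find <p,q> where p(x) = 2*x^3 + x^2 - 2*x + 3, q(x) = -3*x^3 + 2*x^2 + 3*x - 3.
<p,q> = -564/35

Expand the product: p(x)·q(x) = -6*x^6 + x^5 + 14*x^4 - 16*x^3 - 3*x^2 + 15*x - 9.
∫_{-1}^{1} of each monomial x^k gives [2/(k+1) if k even, 0 if k odd]. Integrating term-by-term (or equivalently evaluating the antiderivative F(x) = -6*x^7/7 + x^6/6 + 14*x^5/5 - 4*x^4 - x^3 + 15*x^2/2 - 9*x at the endpoints):
  F(1) − F(−1) = -461/105 − (1231/105) = -564/35.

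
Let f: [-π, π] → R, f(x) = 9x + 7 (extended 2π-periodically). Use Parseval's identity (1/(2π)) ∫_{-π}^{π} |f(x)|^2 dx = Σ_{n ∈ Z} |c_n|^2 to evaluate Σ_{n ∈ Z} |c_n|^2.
Σ |c_n|^2 = 27π^2 + 49

Expand and integrate term by term over [-π, π]:
  ∫ (9x)^2 dx = 81·(2π^3/3); ∫ 2·9·(7)·x dx = 0 (odd integrand); ∫ 7^2 dx = 49·2π.
So (1/(2π)) ∫_{-π}^{π} (9x + 7)^2 dx = 81π^2/3 + 49 = 27π^2 + 49.
Parseval ⇒ Σ |c_n|^2 = 27π^2 + 49.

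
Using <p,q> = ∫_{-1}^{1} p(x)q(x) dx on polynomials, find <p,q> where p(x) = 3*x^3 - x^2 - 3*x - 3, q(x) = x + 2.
<p,q> = -212/15

Expand the product: p(x)·q(x) = 3*x^4 + 5*x^3 - 5*x^2 - 9*x - 6.
∫_{-1}^{1} of each monomial x^k gives [2/(k+1) if k even, 0 if k odd]. Integrating term-by-term (or equivalently evaluating the antiderivative F(x) = 3*x^5/5 + 5*x^4/4 - 5*x^3/3 - 9*x^2/2 - 6*x at the endpoints):
  F(1) − F(−1) = -619/60 − (229/60) = -212/15.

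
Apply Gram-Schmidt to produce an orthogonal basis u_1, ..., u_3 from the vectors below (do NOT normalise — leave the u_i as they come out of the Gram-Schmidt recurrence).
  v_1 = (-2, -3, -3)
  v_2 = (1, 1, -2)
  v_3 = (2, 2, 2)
Orthogonal basis:
  u_1 = (-2, -3, -3)
  u_2 = (12/11, 25/22, -41/22)
  u_3 = (54/131, -42/131, 6/131)

Apply the Gram-Schmidt recurrence
  u_1 = v_1
  u_i = v_i − Σ_{j<i} ((v_i · u_j) / (u_j · u_j)) · u_j.

Step by step this gives:
  u_1 = (-2, -3, -3)
  u_2 = (12/11, 25/22, -41/22)
  u_3 = (54/131, -42/131, 6/131)

Orthogonality check:
  u_2 · u_1 = 0 (should be 0)
  u_3 · u_1 = 0 (should be 0)
  u_3 · u_2 = 0 (should be 0)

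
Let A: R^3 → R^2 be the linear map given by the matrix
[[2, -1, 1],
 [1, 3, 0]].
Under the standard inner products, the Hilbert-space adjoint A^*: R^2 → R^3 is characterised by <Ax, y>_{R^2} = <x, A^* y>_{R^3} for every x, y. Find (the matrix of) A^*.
A^* = A^T =
[[2, 1],
 [-1, 3],
 [1, 0]]

For real matrices with standard dot products, the defining identity <Ax, y> = <x, A^* y> gives (Ax)^T y = x^T (A^*) y, i.e. x^T A^T y = x^T (A^*) y. Since this holds for all x, y, we must have A^* = A^T. Therefore
A^* =
[[2, 1],
 [-1, 3],
 [1, 0]].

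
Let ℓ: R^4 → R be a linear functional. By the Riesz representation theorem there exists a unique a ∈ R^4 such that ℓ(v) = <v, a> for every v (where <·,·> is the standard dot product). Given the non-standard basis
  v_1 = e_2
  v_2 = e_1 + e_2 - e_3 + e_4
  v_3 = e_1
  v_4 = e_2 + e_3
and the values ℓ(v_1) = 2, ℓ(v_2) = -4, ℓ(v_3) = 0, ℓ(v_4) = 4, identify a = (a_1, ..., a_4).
a = (0, 2, 2, -4)

Write a = (a_1, ..., a_4) in the standard basis. For each basis vector v_i, ℓ(v_i) = <v_i, a> is a linear equation in the a_j's. Collect the n equations into a matrix system V a = ℓ, where row i of V is v_i (expressed in the standard basis). Since V is invertible (lower-triangular with 1s on the diagonal, up to permutation), solve by back-substitution:
  V =
[[0, 1, 0, 0],
 [1, 1, -1, 1],
 [1, 0, 0, 0],
 [0, 1, 1, 0]]
  V a = (2, -4, 0, 4)
Solving gives a = (0, 2, 2, -4).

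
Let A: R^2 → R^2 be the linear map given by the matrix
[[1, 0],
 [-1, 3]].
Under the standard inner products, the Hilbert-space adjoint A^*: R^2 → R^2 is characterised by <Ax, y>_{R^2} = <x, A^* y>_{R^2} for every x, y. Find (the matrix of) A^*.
A^* = A^T =
[[1, -1],
 [0, 3]]

For real matrices with standard dot products, the defining identity <Ax, y> = <x, A^* y> gives (Ax)^T y = x^T (A^*) y, i.e. x^T A^T y = x^T (A^*) y. Since this holds for all x, y, we must have A^* = A^T. Therefore
A^* =
[[1, -1],
 [0, 3]].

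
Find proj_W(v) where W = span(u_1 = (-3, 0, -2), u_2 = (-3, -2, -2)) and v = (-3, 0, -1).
proj_W(v) = (-33/13, 0, -22/13)

Set up U = [u_1 | ... | u_2] ∈ R^(3×2). The projector onto W = col(U) is P = U (U^T U)^(-1) U^T.
Compute U^T U =
  [13, 13]
  [13, 17],
and U^T v = (11, 11).
Solve U^T U · c = U^T v for the coefficients: c = (11/13, 0). The projection is proj_W(v) = U c.
Check: (v - proj_W(v)) · u_1 = 0  (should be 0).
Check: (v - proj_W(v)) · u_2 = 0  (should be 0).
Result: proj_W(v) = (-33/13, 0, -22/13).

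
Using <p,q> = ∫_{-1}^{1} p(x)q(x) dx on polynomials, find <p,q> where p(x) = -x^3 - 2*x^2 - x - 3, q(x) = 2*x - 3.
<p,q> = 298/15

Expand the product: p(x)·q(x) = -2*x^4 - x^3 + 4*x^2 - 3*x + 9.
∫_{-1}^{1} of each monomial x^k gives [2/(k+1) if k even, 0 if k odd]. Integrating term-by-term (or equivalently evaluating the antiderivative F(x) = -2*x^5/5 - x^4/4 + 4*x^3/3 - 3*x^2/2 + 9*x at the endpoints):
  F(1) − F(−1) = 491/60 − (-701/60) = 298/15.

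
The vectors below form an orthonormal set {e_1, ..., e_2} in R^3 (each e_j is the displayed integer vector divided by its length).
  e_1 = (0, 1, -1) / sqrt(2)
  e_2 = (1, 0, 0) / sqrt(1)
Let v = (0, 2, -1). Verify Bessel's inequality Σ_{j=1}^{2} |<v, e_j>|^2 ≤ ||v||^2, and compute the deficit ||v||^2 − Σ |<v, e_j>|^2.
Σ |<v, e_j>|^2 = 9/2; ||v||^2 = 5; deficit = 1/2

Write each e_j = u_j / sqrt(<u_j, u_j>) where u_j is the displayed integer vector. Then <v, e_j> = <v, u_j> / sqrt(<u_j, u_j>), so |<v, e_j>|^2 = <v, u_j>^2 / <u_j, u_j>.
Coefficients: <v, e_1> = 3/sqrt(2), <v, e_2> = 0/sqrt(1).
Square and sum: Σ |<v, e_j>|^2 = 9/2.
Compute ||v||^2 = v·v = 5.
Deficit = 5 − 9/2 = 1/2 ≥ 0, confirming Bessel's inequality. (The deficit equals ||v − Σ <v,e_j> e_j||^2, the squared distance from v to span{e_j}.)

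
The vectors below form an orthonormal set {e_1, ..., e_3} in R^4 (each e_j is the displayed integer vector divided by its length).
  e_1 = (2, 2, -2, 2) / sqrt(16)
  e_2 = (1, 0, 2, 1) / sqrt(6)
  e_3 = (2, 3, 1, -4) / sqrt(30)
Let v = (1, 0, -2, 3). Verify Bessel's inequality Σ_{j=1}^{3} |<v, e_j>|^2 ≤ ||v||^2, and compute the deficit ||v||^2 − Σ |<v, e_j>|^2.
Σ |<v, e_j>|^2 = 69/5; ||v||^2 = 14; deficit = 1/5

Write each e_j = u_j / sqrt(<u_j, u_j>) where u_j is the displayed integer vector. Then <v, e_j> = <v, u_j> / sqrt(<u_j, u_j>), so |<v, e_j>|^2 = <v, u_j>^2 / <u_j, u_j>.
Coefficients: <v, e_1> = 12/sqrt(16), <v, e_2> = 0/sqrt(6), <v, e_3> = -12/sqrt(30).
Square and sum: Σ |<v, e_j>|^2 = 69/5.
Compute ||v||^2 = v·v = 14.
Deficit = 14 − 69/5 = 1/5 ≥ 0, confirming Bessel's inequality. (The deficit equals ||v − Σ <v,e_j> e_j||^2, the squared distance from v to span{e_j}.)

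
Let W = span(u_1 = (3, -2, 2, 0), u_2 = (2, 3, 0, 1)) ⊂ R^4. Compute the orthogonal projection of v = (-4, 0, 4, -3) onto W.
proj_W(v) = (-271/119, -449/238, -8/17, -11/14)

Set up U = [u_1 | ... | u_2] ∈ R^(4×2). The projector onto W = col(U) is P = U (U^T U)^(-1) U^T.
Compute U^T U =
  [17, 0]
  [0, 14],
and U^T v = (-4, -11).
Solve U^T U · c = U^T v for the coefficients: c = (-4/17, -11/14). The projection is proj_W(v) = U c.
Check: (v - proj_W(v)) · u_1 = 0  (should be 0).
Check: (v - proj_W(v)) · u_2 = 0  (should be 0).
Result: proj_W(v) = (-271/119, -449/238, -8/17, -11/14).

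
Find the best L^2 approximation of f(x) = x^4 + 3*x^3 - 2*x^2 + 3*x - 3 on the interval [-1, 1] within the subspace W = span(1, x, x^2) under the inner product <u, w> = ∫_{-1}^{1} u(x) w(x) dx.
g(x) = -8*x^2/7 + 24*x/5 - 108/35

The best approximation g ∈ W is the orthogonal projection of f onto W. Writing g = a_0 + a_1 x + a_2 x^2, the coefficients solve the normal equations G · a = b where
  G_{ij} = <φ_i, φ_j> and b_i = <f, φ_i>, with φ_0 = 1, φ_1 = x, φ_2 = x^2.
G =
  [2, 0, 2/3]
  [0, 2/3, 0]
  [2/3, 0, 2/5],
b = (-104/15, 16/5, -88/35).
Solving gives a_0 = -108/35, a_1 = 24/5, a_2 = -8/7, so
  g(x) = -8*x^2/7 + 24*x/5 - 108/35.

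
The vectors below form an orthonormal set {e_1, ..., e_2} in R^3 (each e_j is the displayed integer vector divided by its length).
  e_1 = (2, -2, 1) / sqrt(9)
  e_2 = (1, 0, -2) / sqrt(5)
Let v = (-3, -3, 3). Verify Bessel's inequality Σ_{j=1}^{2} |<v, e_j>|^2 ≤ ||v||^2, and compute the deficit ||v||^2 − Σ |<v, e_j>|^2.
Σ |<v, e_j>|^2 = 86/5; ||v||^2 = 27; deficit = 49/5

Write each e_j = u_j / sqrt(<u_j, u_j>) where u_j is the displayed integer vector. Then <v, e_j> = <v, u_j> / sqrt(<u_j, u_j>), so |<v, e_j>|^2 = <v, u_j>^2 / <u_j, u_j>.
Coefficients: <v, e_1> = 3/sqrt(9), <v, e_2> = -9/sqrt(5).
Square and sum: Σ |<v, e_j>|^2 = 86/5.
Compute ||v||^2 = v·v = 27.
Deficit = 27 − 86/5 = 49/5 ≥ 0, confirming Bessel's inequality. (The deficit equals ||v − Σ <v,e_j> e_j||^2, the squared distance from v to span{e_j}.)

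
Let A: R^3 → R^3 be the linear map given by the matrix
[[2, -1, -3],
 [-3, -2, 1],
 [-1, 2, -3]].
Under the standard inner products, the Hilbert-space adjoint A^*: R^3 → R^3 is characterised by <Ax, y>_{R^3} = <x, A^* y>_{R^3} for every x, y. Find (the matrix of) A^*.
A^* = A^T =
[[2, -3, -1],
 [-1, -2, 2],
 [-3, 1, -3]]

For real matrices with standard dot products, the defining identity <Ax, y> = <x, A^* y> gives (Ax)^T y = x^T (A^*) y, i.e. x^T A^T y = x^T (A^*) y. Since this holds for all x, y, we must have A^* = A^T. Therefore
A^* =
[[2, -3, -1],
 [-1, -2, 2],
 [-3, 1, -3]].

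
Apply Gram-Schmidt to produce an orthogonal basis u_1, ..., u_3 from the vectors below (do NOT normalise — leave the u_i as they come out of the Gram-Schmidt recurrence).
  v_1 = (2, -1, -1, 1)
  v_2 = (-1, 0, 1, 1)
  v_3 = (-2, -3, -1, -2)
Orthogonal basis:
  u_1 = (2, -1, -1, 1)
  u_2 = (-3/7, -2/7, 5/7, 9/7)
  u_3 = (-29/17, -59/17, -14/17, -15/17)

Apply the Gram-Schmidt recurrence
  u_1 = v_1
  u_i = v_i − Σ_{j<i} ((v_i · u_j) / (u_j · u_j)) · u_j.

Step by step this gives:
  u_1 = (2, -1, -1, 1)
  u_2 = (-3/7, -2/7, 5/7, 9/7)
  u_3 = (-29/17, -59/17, -14/17, -15/17)

Orthogonality check:
  u_2 · u_1 = 0 (should be 0)
  u_3 · u_1 = 0 (should be 0)
  u_3 · u_2 = 0 (should be 0)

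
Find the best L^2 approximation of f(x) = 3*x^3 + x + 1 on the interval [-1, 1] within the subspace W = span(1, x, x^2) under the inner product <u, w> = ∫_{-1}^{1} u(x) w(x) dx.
g(x) = 14*x/5 + 1

The best approximation g ∈ W is the orthogonal projection of f onto W. Writing g = a_0 + a_1 x + a_2 x^2, the coefficients solve the normal equations G · a = b where
  G_{ij} = <φ_i, φ_j> and b_i = <f, φ_i>, with φ_0 = 1, φ_1 = x, φ_2 = x^2.
G =
  [2, 0, 2/3]
  [0, 2/3, 0]
  [2/3, 0, 2/5],
b = (2, 28/15, 2/3).
Solving gives a_0 = 1, a_1 = 14/5, a_2 = 0, so
  g(x) = 14*x/5 + 1.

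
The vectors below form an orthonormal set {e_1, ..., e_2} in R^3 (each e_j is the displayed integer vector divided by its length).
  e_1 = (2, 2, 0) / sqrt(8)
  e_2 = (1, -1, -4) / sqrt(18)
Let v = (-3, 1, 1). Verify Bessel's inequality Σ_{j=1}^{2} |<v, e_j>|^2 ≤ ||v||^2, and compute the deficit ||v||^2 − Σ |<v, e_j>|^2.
Σ |<v, e_j>|^2 = 50/9; ||v||^2 = 11; deficit = 49/9

Write each e_j = u_j / sqrt(<u_j, u_j>) where u_j is the displayed integer vector. Then <v, e_j> = <v, u_j> / sqrt(<u_j, u_j>), so |<v, e_j>|^2 = <v, u_j>^2 / <u_j, u_j>.
Coefficients: <v, e_1> = -4/sqrt(8), <v, e_2> = -8/sqrt(18).
Square and sum: Σ |<v, e_j>|^2 = 50/9.
Compute ||v||^2 = v·v = 11.
Deficit = 11 − 50/9 = 49/9 ≥ 0, confirming Bessel's inequality. (The deficit equals ||v − Σ <v,e_j> e_j||^2, the squared distance from v to span{e_j}.)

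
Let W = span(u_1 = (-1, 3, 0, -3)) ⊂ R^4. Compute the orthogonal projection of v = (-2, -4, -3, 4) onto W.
proj_W(v) = (22/19, -66/19, 0, 66/19)

Set up U = [u_1 | ... | u_1] ∈ R^(4×1). The projector onto W = col(U) is P = U (U^T U)^(-1) U^T.
Compute U^T U =
  [19],
and U^T v = (-22).
Solve U^T U · c = U^T v for the coefficients: c = (-22/19). The projection is proj_W(v) = U c.
Check: (v - proj_W(v)) · u_1 = 0  (should be 0).
Result: proj_W(v) = (22/19, -66/19, 0, 66/19).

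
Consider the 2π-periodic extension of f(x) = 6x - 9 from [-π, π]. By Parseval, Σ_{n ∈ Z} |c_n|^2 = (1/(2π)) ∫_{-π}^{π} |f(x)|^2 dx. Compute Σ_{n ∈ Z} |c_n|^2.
Σ |c_n|^2 = 12π^2 + 81

Expand and integrate term by term over [-π, π]:
  ∫ (6x)^2 dx = 36·(2π^3/3); ∫ 2·6·(-9)·x dx = 0 (odd integrand); ∫ (-9)^2 dx = 81·2π.
So (1/(2π)) ∫_{-π}^{π} (6x - 9)^2 dx = 36π^2/3 + 81 = 12π^2 + 81.
Parseval ⇒ Σ |c_n|^2 = 12π^2 + 81.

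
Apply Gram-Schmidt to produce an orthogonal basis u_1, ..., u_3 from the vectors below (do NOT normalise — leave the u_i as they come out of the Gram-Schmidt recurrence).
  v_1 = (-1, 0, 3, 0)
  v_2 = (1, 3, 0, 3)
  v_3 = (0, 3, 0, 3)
Orthogonal basis:
  u_1 = (-1, 0, 3, 0)
  u_2 = (9/10, 3, 3/10, 3)
  u_3 = (-6/7, 1/7, -2/7, 1/7)

Apply the Gram-Schmidt recurrence
  u_1 = v_1
  u_i = v_i − Σ_{j<i} ((v_i · u_j) / (u_j · u_j)) · u_j.

Step by step this gives:
  u_1 = (-1, 0, 3, 0)
  u_2 = (9/10, 3, 3/10, 3)
  u_3 = (-6/7, 1/7, -2/7, 1/7)

Orthogonality check:
  u_2 · u_1 = 0 (should be 0)
  u_3 · u_1 = 0 (should be 0)
  u_3 · u_2 = 0 (should be 0)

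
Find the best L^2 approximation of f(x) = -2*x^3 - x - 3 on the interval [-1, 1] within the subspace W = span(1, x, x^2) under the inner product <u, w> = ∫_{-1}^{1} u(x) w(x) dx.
g(x) = -11*x/5 - 3

The best approximation g ∈ W is the orthogonal projection of f onto W. Writing g = a_0 + a_1 x + a_2 x^2, the coefficients solve the normal equations G · a = b where
  G_{ij} = <φ_i, φ_j> and b_i = <f, φ_i>, with φ_0 = 1, φ_1 = x, φ_2 = x^2.
G =
  [2, 0, 2/3]
  [0, 2/3, 0]
  [2/3, 0, 2/5],
b = (-6, -22/15, -2).
Solving gives a_0 = -3, a_1 = -11/5, a_2 = 0, so
  g(x) = -11*x/5 - 3.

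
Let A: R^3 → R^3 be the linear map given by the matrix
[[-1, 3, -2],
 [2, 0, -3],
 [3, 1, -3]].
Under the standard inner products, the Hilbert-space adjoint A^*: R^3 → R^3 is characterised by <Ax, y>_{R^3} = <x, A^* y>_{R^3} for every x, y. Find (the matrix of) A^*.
A^* = A^T =
[[-1, 2, 3],
 [3, 0, 1],
 [-2, -3, -3]]

For real matrices with standard dot products, the defining identity <Ax, y> = <x, A^* y> gives (Ax)^T y = x^T (A^*) y, i.e. x^T A^T y = x^T (A^*) y. Since this holds for all x, y, we must have A^* = A^T. Therefore
A^* =
[[-1, 2, 3],
 [3, 0, 1],
 [-2, -3, -3]].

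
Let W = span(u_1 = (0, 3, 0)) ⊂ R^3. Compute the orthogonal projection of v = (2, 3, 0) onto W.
proj_W(v) = (0, 3, 0)

Set up U = [u_1 | ... | u_1] ∈ R^(3×1). The projector onto W = col(U) is P = U (U^T U)^(-1) U^T.
Compute U^T U =
  [9],
and U^T v = (9).
Solve U^T U · c = U^T v for the coefficients: c = (1). The projection is proj_W(v) = U c.
Check: (v - proj_W(v)) · u_1 = 0  (should be 0).
Result: proj_W(v) = (0, 3, 0).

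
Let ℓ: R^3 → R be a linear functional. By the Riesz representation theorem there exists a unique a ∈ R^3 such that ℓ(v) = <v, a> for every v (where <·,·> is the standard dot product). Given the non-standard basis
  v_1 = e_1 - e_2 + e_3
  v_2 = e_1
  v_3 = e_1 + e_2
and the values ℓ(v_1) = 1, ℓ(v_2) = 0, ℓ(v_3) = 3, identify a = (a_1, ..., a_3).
a = (0, 3, 4)

Write a = (a_1, ..., a_3) in the standard basis. For each basis vector v_i, ℓ(v_i) = <v_i, a> is a linear equation in the a_j's. Collect the n equations into a matrix system V a = ℓ, where row i of V is v_i (expressed in the standard basis). Since V is invertible (lower-triangular with 1s on the diagonal, up to permutation), solve by back-substitution:
  V =
[[1, -1, 1],
 [1, 0, 0],
 [1, 1, 0]]
  V a = (1, 0, 3)
Solving gives a = (0, 3, 4).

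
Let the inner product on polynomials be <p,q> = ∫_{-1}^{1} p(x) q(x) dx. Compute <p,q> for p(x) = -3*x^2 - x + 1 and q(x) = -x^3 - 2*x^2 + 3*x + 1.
<p,q> = -8/15

Expand the product: p(x)·q(x) = 3*x^5 + 7*x^4 - 8*x^3 - 8*x^2 + 2*x + 1.
∫_{-1}^{1} of each monomial x^k gives [2/(k+1) if k even, 0 if k odd]. Integrating term-by-term (or equivalently evaluating the antiderivative F(x) = x^6/2 + 7*x^5/5 - 2*x^4 - 8*x^3/3 + x^2 + x at the endpoints):
  F(1) − F(−1) = -23/30 − (-7/30) = -8/15.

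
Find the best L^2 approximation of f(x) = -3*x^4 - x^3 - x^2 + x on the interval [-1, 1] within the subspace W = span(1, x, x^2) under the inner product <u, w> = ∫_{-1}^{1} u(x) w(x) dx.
g(x) = -25*x^2/7 + 2*x/5 + 9/35

The best approximation g ∈ W is the orthogonal projection of f onto W. Writing g = a_0 + a_1 x + a_2 x^2, the coefficients solve the normal equations G · a = b where
  G_{ij} = <φ_i, φ_j> and b_i = <f, φ_i>, with φ_0 = 1, φ_1 = x, φ_2 = x^2.
G =
  [2, 0, 2/3]
  [0, 2/3, 0]
  [2/3, 0, 2/5],
b = (-28/15, 4/15, -44/35).
Solving gives a_0 = 9/35, a_1 = 2/5, a_2 = -25/7, so
  g(x) = -25*x^2/7 + 2*x/5 + 9/35.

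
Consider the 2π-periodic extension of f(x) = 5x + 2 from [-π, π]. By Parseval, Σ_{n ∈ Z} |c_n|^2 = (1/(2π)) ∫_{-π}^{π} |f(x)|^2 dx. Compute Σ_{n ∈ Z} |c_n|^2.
Σ |c_n|^2 = 25π^2/3 + 4

Expand and integrate term by term over [-π, π]:
  ∫ (5x)^2 dx = 25·(2π^3/3); ∫ 2·5·(2)·x dx = 0 (odd integrand); ∫ 2^2 dx = 4·2π.
So (1/(2π)) ∫_{-π}^{π} (5x + 2)^2 dx = 25π^2/3 + 4 = 25π^2/3 + 4.
Parseval ⇒ Σ |c_n|^2 = 25π^2/3 + 4.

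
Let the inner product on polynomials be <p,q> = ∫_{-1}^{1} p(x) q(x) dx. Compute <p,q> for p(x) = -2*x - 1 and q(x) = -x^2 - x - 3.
<p,q> = 8

Expand the product: p(x)·q(x) = 2*x^3 + 3*x^2 + 7*x + 3.
∫_{-1}^{1} of each monomial x^k gives [2/(k+1) if k even, 0 if k odd]. Integrating term-by-term (or equivalently evaluating the antiderivative F(x) = x^4/2 + x^3 + 7*x^2/2 + 3*x at the endpoints):
  F(1) − F(−1) = 8 − (0) = 8.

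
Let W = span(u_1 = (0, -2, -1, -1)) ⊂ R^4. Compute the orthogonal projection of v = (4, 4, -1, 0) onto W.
proj_W(v) = (0, 7/3, 7/6, 7/6)

Set up U = [u_1 | ... | u_1] ∈ R^(4×1). The projector onto W = col(U) is P = U (U^T U)^(-1) U^T.
Compute U^T U =
  [6],
and U^T v = (-7).
Solve U^T U · c = U^T v for the coefficients: c = (-7/6). The projection is proj_W(v) = U c.
Check: (v - proj_W(v)) · u_1 = 0  (should be 0).
Result: proj_W(v) = (0, 7/3, 7/6, 7/6).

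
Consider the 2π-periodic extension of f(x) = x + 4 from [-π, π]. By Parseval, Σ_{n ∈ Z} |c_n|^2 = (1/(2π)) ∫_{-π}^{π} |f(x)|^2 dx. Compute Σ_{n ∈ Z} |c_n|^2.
Σ |c_n|^2 = π^2/3 + 16

Expand and integrate term by term over [-π, π]:
  ∫ (x)^2 dx = 1·(2π^3/3); ∫ 2·1·(4)·x dx = 0 (odd integrand); ∫ 4^2 dx = 16·2π.
So (1/(2π)) ∫_{-π}^{π} (x + 4)^2 dx = 1π^2/3 + 16 = π^2/3 + 16.
Parseval ⇒ Σ |c_n|^2 = π^2/3 + 16.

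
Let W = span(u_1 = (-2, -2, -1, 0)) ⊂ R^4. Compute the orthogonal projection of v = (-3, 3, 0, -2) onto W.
proj_W(v) = (0, 0, 0, 0)

Set up U = [u_1 | ... | u_1] ∈ R^(4×1). The projector onto W = col(U) is P = U (U^T U)^(-1) U^T.
Compute U^T U =
  [9],
and U^T v = (0).
Solve U^T U · c = U^T v for the coefficients: c = (0). The projection is proj_W(v) = U c.
Check: (v - proj_W(v)) · u_1 = 0  (should be 0).
Result: proj_W(v) = (0, 0, 0, 0).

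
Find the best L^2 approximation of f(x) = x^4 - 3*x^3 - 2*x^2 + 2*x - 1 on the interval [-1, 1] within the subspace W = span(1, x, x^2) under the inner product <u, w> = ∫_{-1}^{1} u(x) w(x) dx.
g(x) = -8*x^2/7 + x/5 - 38/35

The best approximation g ∈ W is the orthogonal projection of f onto W. Writing g = a_0 + a_1 x + a_2 x^2, the coefficients solve the normal equations G · a = b where
  G_{ij} = <φ_i, φ_j> and b_i = <f, φ_i>, with φ_0 = 1, φ_1 = x, φ_2 = x^2.
G =
  [2, 0, 2/3]
  [0, 2/3, 0]
  [2/3, 0, 2/5],
b = (-44/15, 2/15, -124/105).
Solving gives a_0 = -38/35, a_1 = 1/5, a_2 = -8/7, so
  g(x) = -8*x^2/7 + x/5 - 38/35.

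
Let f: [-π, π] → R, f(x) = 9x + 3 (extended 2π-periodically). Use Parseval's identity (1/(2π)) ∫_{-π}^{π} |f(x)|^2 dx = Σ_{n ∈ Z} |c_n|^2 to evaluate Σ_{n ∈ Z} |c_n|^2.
Σ |c_n|^2 = 27π^2 + 9

Expand and integrate term by term over [-π, π]:
  ∫ (9x)^2 dx = 81·(2π^3/3); ∫ 2·9·(3)·x dx = 0 (odd integrand); ∫ 3^2 dx = 9·2π.
So (1/(2π)) ∫_{-π}^{π} (9x + 3)^2 dx = 81π^2/3 + 9 = 27π^2 + 9.
Parseval ⇒ Σ |c_n|^2 = 27π^2 + 9.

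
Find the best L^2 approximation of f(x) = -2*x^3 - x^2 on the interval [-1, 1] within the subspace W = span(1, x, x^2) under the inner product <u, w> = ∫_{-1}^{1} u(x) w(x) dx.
g(x) = -x^2 - 6*x/5

The best approximation g ∈ W is the orthogonal projection of f onto W. Writing g = a_0 + a_1 x + a_2 x^2, the coefficients solve the normal equations G · a = b where
  G_{ij} = <φ_i, φ_j> and b_i = <f, φ_i>, with φ_0 = 1, φ_1 = x, φ_2 = x^2.
G =
  [2, 0, 2/3]
  [0, 2/3, 0]
  [2/3, 0, 2/5],
b = (-2/3, -4/5, -2/5).
Solving gives a_0 = 0, a_1 = -6/5, a_2 = -1, so
  g(x) = -x^2 - 6*x/5.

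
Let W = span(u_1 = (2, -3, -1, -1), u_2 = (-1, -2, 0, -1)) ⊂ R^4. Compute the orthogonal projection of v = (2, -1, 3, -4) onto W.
proj_W(v) = (36/65, -124/65, -28/65, -48/65)

Set up U = [u_1 | ... | u_2] ∈ R^(4×2). The projector onto W = col(U) is P = U (U^T U)^(-1) U^T.
Compute U^T U =
  [15, 5]
  [5, 6],
and U^T v = (8, 4).
Solve U^T U · c = U^T v for the coefficients: c = (28/65, 4/13). The projection is proj_W(v) = U c.
Check: (v - proj_W(v)) · u_1 = 0  (should be 0).
Check: (v - proj_W(v)) · u_2 = 0  (should be 0).
Result: proj_W(v) = (36/65, -124/65, -28/65, -48/65).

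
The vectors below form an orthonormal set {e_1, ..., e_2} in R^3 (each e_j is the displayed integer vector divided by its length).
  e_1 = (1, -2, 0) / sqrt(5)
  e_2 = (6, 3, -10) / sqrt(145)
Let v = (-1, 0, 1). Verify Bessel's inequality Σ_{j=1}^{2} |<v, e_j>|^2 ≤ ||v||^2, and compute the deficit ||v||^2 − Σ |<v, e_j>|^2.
Σ |<v, e_j>|^2 = 57/29; ||v||^2 = 2; deficit = 1/29

Write each e_j = u_j / sqrt(<u_j, u_j>) where u_j is the displayed integer vector. Then <v, e_j> = <v, u_j> / sqrt(<u_j, u_j>), so |<v, e_j>|^2 = <v, u_j>^2 / <u_j, u_j>.
Coefficients: <v, e_1> = -1/sqrt(5), <v, e_2> = -16/sqrt(145).
Square and sum: Σ |<v, e_j>|^2 = 57/29.
Compute ||v||^2 = v·v = 2.
Deficit = 2 − 57/29 = 1/29 ≥ 0, confirming Bessel's inequality. (The deficit equals ||v − Σ <v,e_j> e_j||^2, the squared distance from v to span{e_j}.)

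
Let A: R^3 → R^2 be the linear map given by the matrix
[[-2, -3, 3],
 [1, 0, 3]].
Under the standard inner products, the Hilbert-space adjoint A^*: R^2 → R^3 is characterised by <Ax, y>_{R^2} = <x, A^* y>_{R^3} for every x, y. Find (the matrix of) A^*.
A^* = A^T =
[[-2, 1],
 [-3, 0],
 [3, 3]]

For real matrices with standard dot products, the defining identity <Ax, y> = <x, A^* y> gives (Ax)^T y = x^T (A^*) y, i.e. x^T A^T y = x^T (A^*) y. Since this holds for all x, y, we must have A^* = A^T. Therefore
A^* =
[[-2, 1],
 [-3, 0],
 [3, 3]].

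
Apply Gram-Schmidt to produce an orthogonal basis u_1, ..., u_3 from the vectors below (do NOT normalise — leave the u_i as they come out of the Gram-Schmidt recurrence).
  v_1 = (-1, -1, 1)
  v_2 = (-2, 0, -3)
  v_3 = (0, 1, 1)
Orthogonal basis:
  u_1 = (-1, -1, 1)
  u_2 = (-7/3, -1/3, -8/3)
  u_3 = (-21/38, 35/38, 7/19)

Apply the Gram-Schmidt recurrence
  u_1 = v_1
  u_i = v_i − Σ_{j<i} ((v_i · u_j) / (u_j · u_j)) · u_j.

Step by step this gives:
  u_1 = (-1, -1, 1)
  u_2 = (-7/3, -1/3, -8/3)
  u_3 = (-21/38, 35/38, 7/19)

Orthogonality check:
  u_2 · u_1 = 0 (should be 0)
  u_3 · u_1 = 0 (should be 0)
  u_3 · u_2 = 0 (should be 0)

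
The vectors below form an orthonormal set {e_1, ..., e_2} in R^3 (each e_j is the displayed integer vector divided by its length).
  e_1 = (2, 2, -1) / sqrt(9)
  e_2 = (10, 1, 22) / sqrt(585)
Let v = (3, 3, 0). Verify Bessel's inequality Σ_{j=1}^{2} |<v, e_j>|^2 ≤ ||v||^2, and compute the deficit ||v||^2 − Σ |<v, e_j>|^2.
Σ |<v, e_j>|^2 = 1161/65; ||v||^2 = 18; deficit = 9/65

Write each e_j = u_j / sqrt(<u_j, u_j>) where u_j is the displayed integer vector. Then <v, e_j> = <v, u_j> / sqrt(<u_j, u_j>), so |<v, e_j>|^2 = <v, u_j>^2 / <u_j, u_j>.
Coefficients: <v, e_1> = 12/sqrt(9), <v, e_2> = 33/sqrt(585).
Square and sum: Σ |<v, e_j>|^2 = 1161/65.
Compute ||v||^2 = v·v = 18.
Deficit = 18 − 1161/65 = 9/65 ≥ 0, confirming Bessel's inequality. (The deficit equals ||v − Σ <v,e_j> e_j||^2, the squared distance from v to span{e_j}.)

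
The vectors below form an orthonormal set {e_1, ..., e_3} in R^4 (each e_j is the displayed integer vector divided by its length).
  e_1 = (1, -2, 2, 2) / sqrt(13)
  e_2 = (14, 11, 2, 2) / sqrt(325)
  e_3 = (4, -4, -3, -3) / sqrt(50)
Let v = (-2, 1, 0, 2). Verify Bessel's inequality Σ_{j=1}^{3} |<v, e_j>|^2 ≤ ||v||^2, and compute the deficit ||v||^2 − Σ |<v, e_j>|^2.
Σ |<v, e_j>|^2 = 7; ||v||^2 = 9; deficit = 2

Write each e_j = u_j / sqrt(<u_j, u_j>) where u_j is the displayed integer vector. Then <v, e_j> = <v, u_j> / sqrt(<u_j, u_j>), so |<v, e_j>|^2 = <v, u_j>^2 / <u_j, u_j>.
Coefficients: <v, e_1> = 0/sqrt(13), <v, e_2> = -13/sqrt(325), <v, e_3> = -18/sqrt(50).
Square and sum: Σ |<v, e_j>|^2 = 7.
Compute ||v||^2 = v·v = 9.
Deficit = 9 − 7 = 2 ≥ 0, confirming Bessel's inequality. (The deficit equals ||v − Σ <v,e_j> e_j||^2, the squared distance from v to span{e_j}.)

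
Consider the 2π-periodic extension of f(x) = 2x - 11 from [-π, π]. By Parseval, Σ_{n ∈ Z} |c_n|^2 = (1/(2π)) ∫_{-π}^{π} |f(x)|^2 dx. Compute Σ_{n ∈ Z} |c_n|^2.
Σ |c_n|^2 = 4π^2/3 + 121

Expand and integrate term by term over [-π, π]:
  ∫ (2x)^2 dx = 4·(2π^3/3); ∫ 2·2·(-11)·x dx = 0 (odd integrand); ∫ (-11)^2 dx = 121·2π.
So (1/(2π)) ∫_{-π}^{π} (2x - 11)^2 dx = 4π^2/3 + 121 = 4π^2/3 + 121.
Parseval ⇒ Σ |c_n|^2 = 4π^2/3 + 121.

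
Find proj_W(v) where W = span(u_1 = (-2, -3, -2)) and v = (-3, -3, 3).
proj_W(v) = (-18/17, -27/17, -18/17)

Set up U = [u_1 | ... | u_1] ∈ R^(3×1). The projector onto W = col(U) is P = U (U^T U)^(-1) U^T.
Compute U^T U =
  [17],
and U^T v = (9).
Solve U^T U · c = U^T v for the coefficients: c = (9/17). The projection is proj_W(v) = U c.
Check: (v - proj_W(v)) · u_1 = 0  (should be 0).
Result: proj_W(v) = (-18/17, -27/17, -18/17).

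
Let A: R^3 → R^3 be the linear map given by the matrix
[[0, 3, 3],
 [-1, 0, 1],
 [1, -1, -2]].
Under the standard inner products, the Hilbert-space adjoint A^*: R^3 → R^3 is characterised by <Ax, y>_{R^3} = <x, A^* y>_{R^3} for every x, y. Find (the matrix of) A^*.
A^* = A^T =
[[0, -1, 1],
 [3, 0, -1],
 [3, 1, -2]]

For real matrices with standard dot products, the defining identity <Ax, y> = <x, A^* y> gives (Ax)^T y = x^T (A^*) y, i.e. x^T A^T y = x^T (A^*) y. Since this holds for all x, y, we must have A^* = A^T. Therefore
A^* =
[[0, -1, 1],
 [3, 0, -1],
 [3, 1, -2]].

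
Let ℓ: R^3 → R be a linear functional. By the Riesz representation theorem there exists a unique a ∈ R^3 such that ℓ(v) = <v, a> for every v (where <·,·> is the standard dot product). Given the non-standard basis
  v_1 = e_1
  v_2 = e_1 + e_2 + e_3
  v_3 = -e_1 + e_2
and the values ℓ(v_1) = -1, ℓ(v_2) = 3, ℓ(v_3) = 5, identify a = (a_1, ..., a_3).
a = (-1, 4, 0)

Write a = (a_1, ..., a_3) in the standard basis. For each basis vector v_i, ℓ(v_i) = <v_i, a> is a linear equation in the a_j's. Collect the n equations into a matrix system V a = ℓ, where row i of V is v_i (expressed in the standard basis). Since V is invertible (lower-triangular with 1s on the diagonal, up to permutation), solve by back-substitution:
  V =
[[1, 0, 0],
 [1, 1, 1],
 [-1, 1, 0]]
  V a = (-1, 3, 5)
Solving gives a = (-1, 4, 0).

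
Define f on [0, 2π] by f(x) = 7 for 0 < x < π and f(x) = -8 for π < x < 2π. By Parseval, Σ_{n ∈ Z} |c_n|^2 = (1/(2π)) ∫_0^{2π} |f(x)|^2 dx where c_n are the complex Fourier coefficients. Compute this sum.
Σ |c_n|^2 = 113/2

Parseval equates the L^2 energy of f (normalised by 1/(2π)) with the ℓ^2 sum of its Fourier coefficients: (1/(2π)) ∫_0^{2π} |f|^2 = Σ |c_n|^2.
Compute the left side: (1/(2π)) [∫_0^π 7^2 dx + ∫_π^{2π} (-8)^2 dx] = (1/(2π)) · (49π + 64π) = (49 + 64)/2 = 113/2.
So Σ_{n ∈ Z} |c_n|^2 = 113/2.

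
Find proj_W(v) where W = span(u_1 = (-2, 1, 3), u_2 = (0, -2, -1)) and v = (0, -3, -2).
proj_W(v) = (2/9, -139/45, -82/45)

Set up U = [u_1 | ... | u_2] ∈ R^(3×2). The projector onto W = col(U) is P = U (U^T U)^(-1) U^T.
Compute U^T U =
  [14, -5]
  [-5, 5],
and U^T v = (-9, 8).
Solve U^T U · c = U^T v for the coefficients: c = (-1/9, 67/45). The projection is proj_W(v) = U c.
Check: (v - proj_W(v)) · u_1 = 0  (should be 0).
Check: (v - proj_W(v)) · u_2 = 0  (should be 0).
Result: proj_W(v) = (2/9, -139/45, -82/45).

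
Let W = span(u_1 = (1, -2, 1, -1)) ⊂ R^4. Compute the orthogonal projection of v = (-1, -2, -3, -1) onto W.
proj_W(v) = (1/7, -2/7, 1/7, -1/7)

Set up U = [u_1 | ... | u_1] ∈ R^(4×1). The projector onto W = col(U) is P = U (U^T U)^(-1) U^T.
Compute U^T U =
  [7],
and U^T v = (1).
Solve U^T U · c = U^T v for the coefficients: c = (1/7). The projection is proj_W(v) = U c.
Check: (v - proj_W(v)) · u_1 = 0  (should be 0).
Result: proj_W(v) = (1/7, -2/7, 1/7, -1/7).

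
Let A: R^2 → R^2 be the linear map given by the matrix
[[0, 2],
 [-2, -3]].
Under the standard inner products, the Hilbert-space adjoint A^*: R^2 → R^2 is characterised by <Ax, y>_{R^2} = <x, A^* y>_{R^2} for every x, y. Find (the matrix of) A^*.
A^* = A^T =
[[0, -2],
 [2, -3]]

For real matrices with standard dot products, the defining identity <Ax, y> = <x, A^* y> gives (Ax)^T y = x^T (A^*) y, i.e. x^T A^T y = x^T (A^*) y. Since this holds for all x, y, we must have A^* = A^T. Therefore
A^* =
[[0, -2],
 [2, -3]].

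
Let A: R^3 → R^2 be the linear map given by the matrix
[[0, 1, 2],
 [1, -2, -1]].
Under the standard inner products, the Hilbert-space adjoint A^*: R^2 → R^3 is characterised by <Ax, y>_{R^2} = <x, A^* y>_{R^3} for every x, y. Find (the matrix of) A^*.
A^* = A^T =
[[0, 1],
 [1, -2],
 [2, -1]]

For real matrices with standard dot products, the defining identity <Ax, y> = <x, A^* y> gives (Ax)^T y = x^T (A^*) y, i.e. x^T A^T y = x^T (A^*) y. Since this holds for all x, y, we must have A^* = A^T. Therefore
A^* =
[[0, 1],
 [1, -2],
 [2, -1]].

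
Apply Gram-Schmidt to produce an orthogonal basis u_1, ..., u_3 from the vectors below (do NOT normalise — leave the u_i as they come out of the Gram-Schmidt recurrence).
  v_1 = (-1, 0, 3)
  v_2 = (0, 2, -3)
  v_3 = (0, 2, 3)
Orthogonal basis:
  u_1 = (-1, 0, 3)
  u_2 = (-9/10, 2, -3/10)
  u_3 = (72/49, 36/49, 24/49)

Apply the Gram-Schmidt recurrence
  u_1 = v_1
  u_i = v_i − Σ_{j<i} ((v_i · u_j) / (u_j · u_j)) · u_j.

Step by step this gives:
  u_1 = (-1, 0, 3)
  u_2 = (-9/10, 2, -3/10)
  u_3 = (72/49, 36/49, 24/49)

Orthogonality check:
  u_2 · u_1 = 0 (should be 0)
  u_3 · u_1 = 0 (should be 0)
  u_3 · u_2 = 0 (should be 0)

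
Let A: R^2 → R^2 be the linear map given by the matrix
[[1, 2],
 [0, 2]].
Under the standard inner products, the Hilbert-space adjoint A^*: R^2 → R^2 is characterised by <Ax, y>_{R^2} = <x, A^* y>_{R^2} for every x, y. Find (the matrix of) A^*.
A^* = A^T =
[[1, 0],
 [2, 2]]

For real matrices with standard dot products, the defining identity <Ax, y> = <x, A^* y> gives (Ax)^T y = x^T (A^*) y, i.e. x^T A^T y = x^T (A^*) y. Since this holds for all x, y, we must have A^* = A^T. Therefore
A^* =
[[1, 0],
 [2, 2]].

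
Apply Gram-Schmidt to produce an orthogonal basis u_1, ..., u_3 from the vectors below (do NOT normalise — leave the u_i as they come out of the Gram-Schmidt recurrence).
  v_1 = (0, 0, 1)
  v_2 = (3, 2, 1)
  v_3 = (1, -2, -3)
Orthogonal basis:
  u_1 = (0, 0, 1)
  u_2 = (3, 2, 0)
  u_3 = (16/13, -24/13, 0)

Apply the Gram-Schmidt recurrence
  u_1 = v_1
  u_i = v_i − Σ_{j<i} ((v_i · u_j) / (u_j · u_j)) · u_j.

Step by step this gives:
  u_1 = (0, 0, 1)
  u_2 = (3, 2, 0)
  u_3 = (16/13, -24/13, 0)

Orthogonality check:
  u_2 · u_1 = 0 (should be 0)
  u_3 · u_1 = 0 (should be 0)
  u_3 · u_2 = 0 (should be 0)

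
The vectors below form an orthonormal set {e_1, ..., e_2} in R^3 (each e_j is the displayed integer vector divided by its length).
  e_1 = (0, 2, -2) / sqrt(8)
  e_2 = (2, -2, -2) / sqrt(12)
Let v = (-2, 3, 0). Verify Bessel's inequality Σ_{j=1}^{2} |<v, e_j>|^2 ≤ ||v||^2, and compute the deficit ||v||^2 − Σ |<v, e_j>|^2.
Σ |<v, e_j>|^2 = 77/6; ||v||^2 = 13; deficit = 1/6

Write each e_j = u_j / sqrt(<u_j, u_j>) where u_j is the displayed integer vector. Then <v, e_j> = <v, u_j> / sqrt(<u_j, u_j>), so |<v, e_j>|^2 = <v, u_j>^2 / <u_j, u_j>.
Coefficients: <v, e_1> = 6/sqrt(8), <v, e_2> = -10/sqrt(12).
Square and sum: Σ |<v, e_j>|^2 = 77/6.
Compute ||v||^2 = v·v = 13.
Deficit = 13 − 77/6 = 1/6 ≥ 0, confirming Bessel's inequality. (The deficit equals ||v − Σ <v,e_j> e_j||^2, the squared distance from v to span{e_j}.)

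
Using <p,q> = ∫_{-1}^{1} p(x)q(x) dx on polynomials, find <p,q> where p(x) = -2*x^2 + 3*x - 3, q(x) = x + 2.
<p,q> = -38/3

Expand the product: p(x)·q(x) = -2*x^3 - x^2 + 3*x - 6.
∫_{-1}^{1} of each monomial x^k gives [2/(k+1) if k even, 0 if k odd]. Integrating term-by-term (or equivalently evaluating the antiderivative F(x) = -x^4/2 - x^3/3 + 3*x^2/2 - 6*x at the endpoints):
  F(1) − F(−1) = -16/3 − (22/3) = -38/3.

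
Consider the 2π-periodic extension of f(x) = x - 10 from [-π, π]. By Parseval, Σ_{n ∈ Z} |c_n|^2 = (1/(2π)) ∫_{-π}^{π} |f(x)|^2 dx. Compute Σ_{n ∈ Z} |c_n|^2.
Σ |c_n|^2 = π^2/3 + 100

Expand and integrate term by term over [-π, π]:
  ∫ (x)^2 dx = 1·(2π^3/3); ∫ 2·1·(-10)·x dx = 0 (odd integrand); ∫ (-10)^2 dx = 100·2π.
So (1/(2π)) ∫_{-π}^{π} (x - 10)^2 dx = 1π^2/3 + 100 = π^2/3 + 100.
Parseval ⇒ Σ |c_n|^2 = π^2/3 + 100.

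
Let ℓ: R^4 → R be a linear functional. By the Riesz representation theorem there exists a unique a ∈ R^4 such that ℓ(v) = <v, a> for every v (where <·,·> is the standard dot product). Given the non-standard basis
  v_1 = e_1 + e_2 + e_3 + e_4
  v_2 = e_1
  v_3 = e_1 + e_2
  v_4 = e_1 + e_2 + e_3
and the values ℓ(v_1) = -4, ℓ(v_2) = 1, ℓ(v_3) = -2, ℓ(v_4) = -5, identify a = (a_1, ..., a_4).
a = (1, -3, -3, 1)

Write a = (a_1, ..., a_4) in the standard basis. For each basis vector v_i, ℓ(v_i) = <v_i, a> is a linear equation in the a_j's. Collect the n equations into a matrix system V a = ℓ, where row i of V is v_i (expressed in the standard basis). Since V is invertible (lower-triangular with 1s on the diagonal, up to permutation), solve by back-substitution:
  V =
[[1, 1, 1, 1],
 [1, 0, 0, 0],
 [1, 1, 0, 0],
 [1, 1, 1, 0]]
  V a = (-4, 1, -2, -5)
Solving gives a = (1, -3, -3, 1).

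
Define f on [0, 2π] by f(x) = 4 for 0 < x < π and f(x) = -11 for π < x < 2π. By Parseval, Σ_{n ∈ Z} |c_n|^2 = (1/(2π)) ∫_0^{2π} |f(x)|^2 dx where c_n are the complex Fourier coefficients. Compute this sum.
Σ |c_n|^2 = 137/2

Parseval equates the L^2 energy of f (normalised by 1/(2π)) with the ℓ^2 sum of its Fourier coefficients: (1/(2π)) ∫_0^{2π} |f|^2 = Σ |c_n|^2.
Compute the left side: (1/(2π)) [∫_0^π 4^2 dx + ∫_π^{2π} (-11)^2 dx] = (1/(2π)) · (16π + 121π) = (16 + 121)/2 = 137/2.
So Σ_{n ∈ Z} |c_n|^2 = 137/2.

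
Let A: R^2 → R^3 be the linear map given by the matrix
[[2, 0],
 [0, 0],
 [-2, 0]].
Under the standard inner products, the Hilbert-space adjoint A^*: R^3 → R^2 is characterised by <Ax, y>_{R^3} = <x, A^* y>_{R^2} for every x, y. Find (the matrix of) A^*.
A^* = A^T =
[[2, 0, -2],
 [0, 0, 0]]

For real matrices with standard dot products, the defining identity <Ax, y> = <x, A^* y> gives (Ax)^T y = x^T (A^*) y, i.e. x^T A^T y = x^T (A^*) y. Since this holds for all x, y, we must have A^* = A^T. Therefore
A^* =
[[2, 0, -2],
 [0, 0, 0]].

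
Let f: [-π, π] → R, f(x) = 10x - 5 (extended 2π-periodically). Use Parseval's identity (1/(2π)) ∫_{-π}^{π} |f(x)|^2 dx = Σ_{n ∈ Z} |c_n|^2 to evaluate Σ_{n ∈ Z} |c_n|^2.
Σ |c_n|^2 = 100π^2/3 + 25

Expand and integrate term by term over [-π, π]:
  ∫ (10x)^2 dx = 100·(2π^3/3); ∫ 2·10·(-5)·x dx = 0 (odd integrand); ∫ (-5)^2 dx = 25·2π.
So (1/(2π)) ∫_{-π}^{π} (10x - 5)^2 dx = 100π^2/3 + 25 = 100π^2/3 + 25.
Parseval ⇒ Σ |c_n|^2 = 100π^2/3 + 25.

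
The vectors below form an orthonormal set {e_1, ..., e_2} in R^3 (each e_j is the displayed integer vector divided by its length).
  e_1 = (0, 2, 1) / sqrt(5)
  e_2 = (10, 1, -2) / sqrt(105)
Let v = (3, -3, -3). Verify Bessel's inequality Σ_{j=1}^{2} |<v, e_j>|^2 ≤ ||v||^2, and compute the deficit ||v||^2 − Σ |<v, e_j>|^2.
Σ |<v, e_j>|^2 = 186/7; ||v||^2 = 27; deficit = 3/7

Write each e_j = u_j / sqrt(<u_j, u_j>) where u_j is the displayed integer vector. Then <v, e_j> = <v, u_j> / sqrt(<u_j, u_j>), so |<v, e_j>|^2 = <v, u_j>^2 / <u_j, u_j>.
Coefficients: <v, e_1> = -9/sqrt(5), <v, e_2> = 33/sqrt(105).
Square and sum: Σ |<v, e_j>|^2 = 186/7.
Compute ||v||^2 = v·v = 27.
Deficit = 27 − 186/7 = 3/7 ≥ 0, confirming Bessel's inequality. (The deficit equals ||v − Σ <v,e_j> e_j||^2, the squared distance from v to span{e_j}.)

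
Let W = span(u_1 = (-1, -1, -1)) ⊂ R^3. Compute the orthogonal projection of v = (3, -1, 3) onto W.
proj_W(v) = (5/3, 5/3, 5/3)

Set up U = [u_1 | ... | u_1] ∈ R^(3×1). The projector onto W = col(U) is P = U (U^T U)^(-1) U^T.
Compute U^T U =
  [3],
and U^T v = (-5).
Solve U^T U · c = U^T v for the coefficients: c = (-5/3). The projection is proj_W(v) = U c.
Check: (v - proj_W(v)) · u_1 = 0  (should be 0).
Result: proj_W(v) = (5/3, 5/3, 5/3).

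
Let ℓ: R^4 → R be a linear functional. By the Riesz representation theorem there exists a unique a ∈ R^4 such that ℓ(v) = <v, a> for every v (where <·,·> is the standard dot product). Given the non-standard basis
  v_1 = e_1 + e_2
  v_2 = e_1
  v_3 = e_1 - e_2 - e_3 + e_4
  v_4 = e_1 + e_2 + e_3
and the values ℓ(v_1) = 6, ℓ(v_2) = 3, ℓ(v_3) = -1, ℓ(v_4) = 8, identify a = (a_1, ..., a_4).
a = (3, 3, 2, 1)

Write a = (a_1, ..., a_4) in the standard basis. For each basis vector v_i, ℓ(v_i) = <v_i, a> is a linear equation in the a_j's. Collect the n equations into a matrix system V a = ℓ, where row i of V is v_i (expressed in the standard basis). Since V is invertible (lower-triangular with 1s on the diagonal, up to permutation), solve by back-substitution:
  V =
[[1, 1, 0, 0],
 [1, 0, 0, 0],
 [1, -1, -1, 1],
 [1, 1, 1, 0]]
  V a = (6, 3, -1, 8)
Solving gives a = (3, 3, 2, 1).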